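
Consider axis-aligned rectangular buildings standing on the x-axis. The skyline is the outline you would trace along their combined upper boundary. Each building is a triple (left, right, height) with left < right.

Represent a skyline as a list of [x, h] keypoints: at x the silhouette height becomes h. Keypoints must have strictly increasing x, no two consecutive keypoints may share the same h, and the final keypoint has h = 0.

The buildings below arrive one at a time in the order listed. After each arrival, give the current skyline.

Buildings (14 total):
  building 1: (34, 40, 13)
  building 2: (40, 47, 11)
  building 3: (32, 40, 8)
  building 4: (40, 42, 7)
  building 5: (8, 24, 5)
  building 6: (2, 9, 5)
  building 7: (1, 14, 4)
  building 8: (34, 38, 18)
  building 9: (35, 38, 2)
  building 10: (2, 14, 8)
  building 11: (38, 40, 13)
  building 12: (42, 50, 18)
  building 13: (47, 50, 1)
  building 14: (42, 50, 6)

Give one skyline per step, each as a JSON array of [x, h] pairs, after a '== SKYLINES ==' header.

== SKYLINES ==
[[34,13],[40,0]]
[[34,13],[40,11],[47,0]]
[[32,8],[34,13],[40,11],[47,0]]
[[32,8],[34,13],[40,11],[47,0]]
[[8,5],[24,0],[32,8],[34,13],[40,11],[47,0]]
[[2,5],[24,0],[32,8],[34,13],[40,11],[47,0]]
[[1,4],[2,5],[24,0],[32,8],[34,13],[40,11],[47,0]]
[[1,4],[2,5],[24,0],[32,8],[34,18],[38,13],[40,11],[47,0]]
[[1,4],[2,5],[24,0],[32,8],[34,18],[38,13],[40,11],[47,0]]
[[1,4],[2,8],[14,5],[24,0],[32,8],[34,18],[38,13],[40,11],[47,0]]
[[1,4],[2,8],[14,5],[24,0],[32,8],[34,18],[38,13],[40,11],[47,0]]
[[1,4],[2,8],[14,5],[24,0],[32,8],[34,18],[38,13],[40,11],[42,18],[50,0]]
[[1,4],[2,8],[14,5],[24,0],[32,8],[34,18],[38,13],[40,11],[42,18],[50,0]]
[[1,4],[2,8],[14,5],[24,0],[32,8],[34,18],[38,13],[40,11],[42,18],[50,0]]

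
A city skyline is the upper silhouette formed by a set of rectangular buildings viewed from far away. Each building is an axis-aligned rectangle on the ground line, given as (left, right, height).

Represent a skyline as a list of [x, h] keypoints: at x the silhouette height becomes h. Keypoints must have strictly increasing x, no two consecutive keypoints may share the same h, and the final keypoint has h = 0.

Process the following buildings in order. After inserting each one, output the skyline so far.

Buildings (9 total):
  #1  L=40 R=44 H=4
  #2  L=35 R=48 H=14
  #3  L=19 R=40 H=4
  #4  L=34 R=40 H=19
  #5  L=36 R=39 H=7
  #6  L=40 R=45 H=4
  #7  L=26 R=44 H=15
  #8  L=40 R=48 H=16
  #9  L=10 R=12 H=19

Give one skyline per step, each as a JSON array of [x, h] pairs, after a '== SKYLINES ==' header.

== SKYLINES ==
[[40,4],[44,0]]
[[35,14],[48,0]]
[[19,4],[35,14],[48,0]]
[[19,4],[34,19],[40,14],[48,0]]
[[19,4],[34,19],[40,14],[48,0]]
[[19,4],[34,19],[40,14],[48,0]]
[[19,4],[26,15],[34,19],[40,15],[44,14],[48,0]]
[[19,4],[26,15],[34,19],[40,16],[48,0]]
[[10,19],[12,0],[19,4],[26,15],[34,19],[40,16],[48,0]]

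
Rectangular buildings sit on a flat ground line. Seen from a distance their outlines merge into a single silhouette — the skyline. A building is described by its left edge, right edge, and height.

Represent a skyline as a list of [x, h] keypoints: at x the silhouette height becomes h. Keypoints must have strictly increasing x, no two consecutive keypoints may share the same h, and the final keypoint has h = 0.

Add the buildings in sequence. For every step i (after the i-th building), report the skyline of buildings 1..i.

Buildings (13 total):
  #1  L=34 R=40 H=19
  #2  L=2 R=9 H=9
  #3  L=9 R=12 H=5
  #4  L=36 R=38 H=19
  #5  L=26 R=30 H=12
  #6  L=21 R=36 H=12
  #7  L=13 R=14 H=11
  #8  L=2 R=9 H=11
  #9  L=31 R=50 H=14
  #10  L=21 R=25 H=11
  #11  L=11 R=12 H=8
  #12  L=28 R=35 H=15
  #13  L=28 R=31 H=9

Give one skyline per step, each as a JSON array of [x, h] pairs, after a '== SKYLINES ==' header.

== SKYLINES ==
[[34,19],[40,0]]
[[2,9],[9,0],[34,19],[40,0]]
[[2,9],[9,5],[12,0],[34,19],[40,0]]
[[2,9],[9,5],[12,0],[34,19],[40,0]]
[[2,9],[9,5],[12,0],[26,12],[30,0],[34,19],[40,0]]
[[2,9],[9,5],[12,0],[21,12],[34,19],[40,0]]
[[2,9],[9,5],[12,0],[13,11],[14,0],[21,12],[34,19],[40,0]]
[[2,11],[9,5],[12,0],[13,11],[14,0],[21,12],[34,19],[40,0]]
[[2,11],[9,5],[12,0],[13,11],[14,0],[21,12],[31,14],[34,19],[40,14],[50,0]]
[[2,11],[9,5],[12,0],[13,11],[14,0],[21,12],[31,14],[34,19],[40,14],[50,0]]
[[2,11],[9,5],[11,8],[12,0],[13,11],[14,0],[21,12],[31,14],[34,19],[40,14],[50,0]]
[[2,11],[9,5],[11,8],[12,0],[13,11],[14,0],[21,12],[28,15],[34,19],[40,14],[50,0]]
[[2,11],[9,5],[11,8],[12,0],[13,11],[14,0],[21,12],[28,15],[34,19],[40,14],[50,0]]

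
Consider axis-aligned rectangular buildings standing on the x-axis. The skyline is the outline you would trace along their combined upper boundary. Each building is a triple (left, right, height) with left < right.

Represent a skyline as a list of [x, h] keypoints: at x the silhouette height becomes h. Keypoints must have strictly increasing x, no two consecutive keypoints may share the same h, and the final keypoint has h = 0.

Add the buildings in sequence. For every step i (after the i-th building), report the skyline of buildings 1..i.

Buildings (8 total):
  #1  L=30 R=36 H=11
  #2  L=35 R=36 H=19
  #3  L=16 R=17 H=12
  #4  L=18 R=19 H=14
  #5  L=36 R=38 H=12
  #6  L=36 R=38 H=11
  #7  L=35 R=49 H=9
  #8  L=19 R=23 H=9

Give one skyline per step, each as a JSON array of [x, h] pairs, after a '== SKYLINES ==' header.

== SKYLINES ==
[[30,11],[36,0]]
[[30,11],[35,19],[36,0]]
[[16,12],[17,0],[30,11],[35,19],[36,0]]
[[16,12],[17,0],[18,14],[19,0],[30,11],[35,19],[36,0]]
[[16,12],[17,0],[18,14],[19,0],[30,11],[35,19],[36,12],[38,0]]
[[16,12],[17,0],[18,14],[19,0],[30,11],[35,19],[36,12],[38,0]]
[[16,12],[17,0],[18,14],[19,0],[30,11],[35,19],[36,12],[38,9],[49,0]]
[[16,12],[17,0],[18,14],[19,9],[23,0],[30,11],[35,19],[36,12],[38,9],[49,0]]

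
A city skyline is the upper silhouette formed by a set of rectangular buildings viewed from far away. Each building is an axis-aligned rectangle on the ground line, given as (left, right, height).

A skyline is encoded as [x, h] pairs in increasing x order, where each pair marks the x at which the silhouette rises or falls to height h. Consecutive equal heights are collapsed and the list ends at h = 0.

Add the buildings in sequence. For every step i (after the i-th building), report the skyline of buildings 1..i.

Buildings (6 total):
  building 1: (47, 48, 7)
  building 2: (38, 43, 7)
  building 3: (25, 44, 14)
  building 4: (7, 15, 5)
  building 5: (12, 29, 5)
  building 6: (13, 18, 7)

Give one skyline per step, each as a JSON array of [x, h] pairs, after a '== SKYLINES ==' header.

== SKYLINES ==
[[47,7],[48,0]]
[[38,7],[43,0],[47,7],[48,0]]
[[25,14],[44,0],[47,7],[48,0]]
[[7,5],[15,0],[25,14],[44,0],[47,7],[48,0]]
[[7,5],[25,14],[44,0],[47,7],[48,0]]
[[7,5],[13,7],[18,5],[25,14],[44,0],[47,7],[48,0]]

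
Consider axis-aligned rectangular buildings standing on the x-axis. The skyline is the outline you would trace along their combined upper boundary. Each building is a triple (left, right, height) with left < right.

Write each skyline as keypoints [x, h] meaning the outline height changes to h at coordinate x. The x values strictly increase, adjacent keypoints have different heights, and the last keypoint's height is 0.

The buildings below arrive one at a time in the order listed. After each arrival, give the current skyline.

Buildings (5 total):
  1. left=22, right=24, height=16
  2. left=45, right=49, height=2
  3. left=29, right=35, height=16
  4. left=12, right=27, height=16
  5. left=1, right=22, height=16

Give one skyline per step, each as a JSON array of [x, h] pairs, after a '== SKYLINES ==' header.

== SKYLINES ==
[[22,16],[24,0]]
[[22,16],[24,0],[45,2],[49,0]]
[[22,16],[24,0],[29,16],[35,0],[45,2],[49,0]]
[[12,16],[27,0],[29,16],[35,0],[45,2],[49,0]]
[[1,16],[27,0],[29,16],[35,0],[45,2],[49,0]]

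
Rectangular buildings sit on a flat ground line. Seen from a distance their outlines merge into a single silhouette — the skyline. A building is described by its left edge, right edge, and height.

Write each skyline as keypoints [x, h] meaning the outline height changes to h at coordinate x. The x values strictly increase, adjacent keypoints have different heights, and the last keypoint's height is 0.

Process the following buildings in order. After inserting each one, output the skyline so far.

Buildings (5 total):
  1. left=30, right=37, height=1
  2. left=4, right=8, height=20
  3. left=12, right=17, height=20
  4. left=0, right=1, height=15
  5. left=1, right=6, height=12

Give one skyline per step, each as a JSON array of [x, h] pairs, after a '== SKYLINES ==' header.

== SKYLINES ==
[[30,1],[37,0]]
[[4,20],[8,0],[30,1],[37,0]]
[[4,20],[8,0],[12,20],[17,0],[30,1],[37,0]]
[[0,15],[1,0],[4,20],[8,0],[12,20],[17,0],[30,1],[37,0]]
[[0,15],[1,12],[4,20],[8,0],[12,20],[17,0],[30,1],[37,0]]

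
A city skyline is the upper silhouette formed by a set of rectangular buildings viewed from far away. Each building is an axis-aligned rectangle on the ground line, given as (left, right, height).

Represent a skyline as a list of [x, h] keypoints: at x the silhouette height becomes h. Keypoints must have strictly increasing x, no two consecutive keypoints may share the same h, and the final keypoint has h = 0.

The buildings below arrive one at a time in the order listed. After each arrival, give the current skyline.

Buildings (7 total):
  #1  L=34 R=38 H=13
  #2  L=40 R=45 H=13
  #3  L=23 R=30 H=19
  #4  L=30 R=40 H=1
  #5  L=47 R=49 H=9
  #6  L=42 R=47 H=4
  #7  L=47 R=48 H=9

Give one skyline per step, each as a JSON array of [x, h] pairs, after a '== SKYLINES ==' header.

== SKYLINES ==
[[34,13],[38,0]]
[[34,13],[38,0],[40,13],[45,0]]
[[23,19],[30,0],[34,13],[38,0],[40,13],[45,0]]
[[23,19],[30,1],[34,13],[38,1],[40,13],[45,0]]
[[23,19],[30,1],[34,13],[38,1],[40,13],[45,0],[47,9],[49,0]]
[[23,19],[30,1],[34,13],[38,1],[40,13],[45,4],[47,9],[49,0]]
[[23,19],[30,1],[34,13],[38,1],[40,13],[45,4],[47,9],[49,0]]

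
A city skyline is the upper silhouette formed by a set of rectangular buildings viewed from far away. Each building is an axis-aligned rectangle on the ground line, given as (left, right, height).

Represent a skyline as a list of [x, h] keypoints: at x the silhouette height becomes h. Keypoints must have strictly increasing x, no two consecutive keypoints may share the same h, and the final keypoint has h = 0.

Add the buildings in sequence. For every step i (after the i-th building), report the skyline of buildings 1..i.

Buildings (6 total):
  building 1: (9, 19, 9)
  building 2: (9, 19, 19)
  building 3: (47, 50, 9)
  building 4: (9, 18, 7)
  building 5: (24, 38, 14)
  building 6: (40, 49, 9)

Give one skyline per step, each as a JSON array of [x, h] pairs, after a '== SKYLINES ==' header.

== SKYLINES ==
[[9,9],[19,0]]
[[9,19],[19,0]]
[[9,19],[19,0],[47,9],[50,0]]
[[9,19],[19,0],[47,9],[50,0]]
[[9,19],[19,0],[24,14],[38,0],[47,9],[50,0]]
[[9,19],[19,0],[24,14],[38,0],[40,9],[50,0]]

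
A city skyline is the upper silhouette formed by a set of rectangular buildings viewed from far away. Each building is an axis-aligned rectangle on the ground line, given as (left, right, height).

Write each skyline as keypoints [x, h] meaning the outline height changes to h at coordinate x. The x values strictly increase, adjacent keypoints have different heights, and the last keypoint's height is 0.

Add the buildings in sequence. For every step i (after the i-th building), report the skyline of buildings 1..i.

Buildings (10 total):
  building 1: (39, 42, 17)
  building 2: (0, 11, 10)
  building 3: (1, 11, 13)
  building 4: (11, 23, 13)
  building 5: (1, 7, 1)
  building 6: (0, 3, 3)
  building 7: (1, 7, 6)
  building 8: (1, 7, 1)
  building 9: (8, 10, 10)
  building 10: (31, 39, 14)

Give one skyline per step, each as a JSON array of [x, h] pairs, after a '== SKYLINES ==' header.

== SKYLINES ==
[[39,17],[42,0]]
[[0,10],[11,0],[39,17],[42,0]]
[[0,10],[1,13],[11,0],[39,17],[42,0]]
[[0,10],[1,13],[23,0],[39,17],[42,0]]
[[0,10],[1,13],[23,0],[39,17],[42,0]]
[[0,10],[1,13],[23,0],[39,17],[42,0]]
[[0,10],[1,13],[23,0],[39,17],[42,0]]
[[0,10],[1,13],[23,0],[39,17],[42,0]]
[[0,10],[1,13],[23,0],[39,17],[42,0]]
[[0,10],[1,13],[23,0],[31,14],[39,17],[42,0]]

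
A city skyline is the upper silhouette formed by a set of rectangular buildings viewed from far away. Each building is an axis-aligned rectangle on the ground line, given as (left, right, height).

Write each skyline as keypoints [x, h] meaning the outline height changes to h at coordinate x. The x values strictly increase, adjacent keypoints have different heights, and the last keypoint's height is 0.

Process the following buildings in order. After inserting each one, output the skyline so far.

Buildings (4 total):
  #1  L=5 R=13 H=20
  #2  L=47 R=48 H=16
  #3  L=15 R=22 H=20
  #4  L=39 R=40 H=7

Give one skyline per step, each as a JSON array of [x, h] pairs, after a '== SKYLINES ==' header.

== SKYLINES ==
[[5,20],[13,0]]
[[5,20],[13,0],[47,16],[48,0]]
[[5,20],[13,0],[15,20],[22,0],[47,16],[48,0]]
[[5,20],[13,0],[15,20],[22,0],[39,7],[40,0],[47,16],[48,0]]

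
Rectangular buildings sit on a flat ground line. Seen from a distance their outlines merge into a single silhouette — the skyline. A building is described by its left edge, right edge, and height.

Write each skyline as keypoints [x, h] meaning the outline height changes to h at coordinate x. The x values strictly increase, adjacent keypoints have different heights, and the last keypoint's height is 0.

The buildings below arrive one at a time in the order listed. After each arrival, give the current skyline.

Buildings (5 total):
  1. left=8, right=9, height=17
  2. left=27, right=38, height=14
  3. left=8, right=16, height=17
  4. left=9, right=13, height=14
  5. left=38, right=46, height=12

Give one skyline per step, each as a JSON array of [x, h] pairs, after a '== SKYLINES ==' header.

== SKYLINES ==
[[8,17],[9,0]]
[[8,17],[9,0],[27,14],[38,0]]
[[8,17],[16,0],[27,14],[38,0]]
[[8,17],[16,0],[27,14],[38,0]]
[[8,17],[16,0],[27,14],[38,12],[46,0]]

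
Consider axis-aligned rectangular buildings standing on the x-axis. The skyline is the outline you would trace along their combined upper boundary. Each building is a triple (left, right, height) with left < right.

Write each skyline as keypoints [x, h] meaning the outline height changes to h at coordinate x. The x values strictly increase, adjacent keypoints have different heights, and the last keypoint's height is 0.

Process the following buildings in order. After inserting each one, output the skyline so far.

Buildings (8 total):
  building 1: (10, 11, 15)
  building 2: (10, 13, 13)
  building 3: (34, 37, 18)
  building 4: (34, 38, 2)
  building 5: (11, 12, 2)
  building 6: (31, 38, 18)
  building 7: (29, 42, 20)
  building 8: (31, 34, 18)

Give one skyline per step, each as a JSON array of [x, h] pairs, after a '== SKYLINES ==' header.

== SKYLINES ==
[[10,15],[11,0]]
[[10,15],[11,13],[13,0]]
[[10,15],[11,13],[13,0],[34,18],[37,0]]
[[10,15],[11,13],[13,0],[34,18],[37,2],[38,0]]
[[10,15],[11,13],[13,0],[34,18],[37,2],[38,0]]
[[10,15],[11,13],[13,0],[31,18],[38,0]]
[[10,15],[11,13],[13,0],[29,20],[42,0]]
[[10,15],[11,13],[13,0],[29,20],[42,0]]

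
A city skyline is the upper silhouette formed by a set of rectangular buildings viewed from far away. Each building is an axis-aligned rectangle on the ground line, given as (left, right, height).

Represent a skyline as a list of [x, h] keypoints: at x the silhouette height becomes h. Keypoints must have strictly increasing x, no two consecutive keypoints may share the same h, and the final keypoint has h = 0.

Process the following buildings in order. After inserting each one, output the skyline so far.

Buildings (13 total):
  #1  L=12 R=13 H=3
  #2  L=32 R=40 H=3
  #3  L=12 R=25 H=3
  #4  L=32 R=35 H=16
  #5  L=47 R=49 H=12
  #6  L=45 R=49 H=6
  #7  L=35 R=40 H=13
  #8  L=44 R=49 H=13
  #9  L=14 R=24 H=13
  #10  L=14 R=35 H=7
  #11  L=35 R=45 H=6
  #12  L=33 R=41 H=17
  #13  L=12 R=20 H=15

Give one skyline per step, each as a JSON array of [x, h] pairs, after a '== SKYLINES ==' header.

== SKYLINES ==
[[12,3],[13,0]]
[[12,3],[13,0],[32,3],[40,0]]
[[12,3],[25,0],[32,3],[40,0]]
[[12,3],[25,0],[32,16],[35,3],[40,0]]
[[12,3],[25,0],[32,16],[35,3],[40,0],[47,12],[49,0]]
[[12,3],[25,0],[32,16],[35,3],[40,0],[45,6],[47,12],[49,0]]
[[12,3],[25,0],[32,16],[35,13],[40,0],[45,6],[47,12],[49,0]]
[[12,3],[25,0],[32,16],[35,13],[40,0],[44,13],[49,0]]
[[12,3],[14,13],[24,3],[25,0],[32,16],[35,13],[40,0],[44,13],[49,0]]
[[12,3],[14,13],[24,7],[32,16],[35,13],[40,0],[44,13],[49,0]]
[[12,3],[14,13],[24,7],[32,16],[35,13],[40,6],[44,13],[49,0]]
[[12,3],[14,13],[24,7],[32,16],[33,17],[41,6],[44,13],[49,0]]
[[12,15],[20,13],[24,7],[32,16],[33,17],[41,6],[44,13],[49,0]]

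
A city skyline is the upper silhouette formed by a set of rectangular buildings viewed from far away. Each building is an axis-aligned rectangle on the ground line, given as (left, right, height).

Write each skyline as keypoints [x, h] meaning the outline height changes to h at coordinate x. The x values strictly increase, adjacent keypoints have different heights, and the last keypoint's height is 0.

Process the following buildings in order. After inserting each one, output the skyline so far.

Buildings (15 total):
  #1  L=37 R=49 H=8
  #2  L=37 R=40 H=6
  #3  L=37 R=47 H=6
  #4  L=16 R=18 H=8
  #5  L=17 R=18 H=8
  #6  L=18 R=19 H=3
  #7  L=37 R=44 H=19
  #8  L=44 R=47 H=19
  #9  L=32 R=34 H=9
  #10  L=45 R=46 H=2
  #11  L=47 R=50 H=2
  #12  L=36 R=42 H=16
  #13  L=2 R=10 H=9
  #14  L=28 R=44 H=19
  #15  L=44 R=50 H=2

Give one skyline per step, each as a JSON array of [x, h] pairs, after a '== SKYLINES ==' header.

== SKYLINES ==
[[37,8],[49,0]]
[[37,8],[49,0]]
[[37,8],[49,0]]
[[16,8],[18,0],[37,8],[49,0]]
[[16,8],[18,0],[37,8],[49,0]]
[[16,8],[18,3],[19,0],[37,8],[49,0]]
[[16,8],[18,3],[19,0],[37,19],[44,8],[49,0]]
[[16,8],[18,3],[19,0],[37,19],[47,8],[49,0]]
[[16,8],[18,3],[19,0],[32,9],[34,0],[37,19],[47,8],[49,0]]
[[16,8],[18,3],[19,0],[32,9],[34,0],[37,19],[47,8],[49,0]]
[[16,8],[18,3],[19,0],[32,9],[34,0],[37,19],[47,8],[49,2],[50,0]]
[[16,8],[18,3],[19,0],[32,9],[34,0],[36,16],[37,19],[47,8],[49,2],[50,0]]
[[2,9],[10,0],[16,8],[18,3],[19,0],[32,9],[34,0],[36,16],[37,19],[47,8],[49,2],[50,0]]
[[2,9],[10,0],[16,8],[18,3],[19,0],[28,19],[47,8],[49,2],[50,0]]
[[2,9],[10,0],[16,8],[18,3],[19,0],[28,19],[47,8],[49,2],[50,0]]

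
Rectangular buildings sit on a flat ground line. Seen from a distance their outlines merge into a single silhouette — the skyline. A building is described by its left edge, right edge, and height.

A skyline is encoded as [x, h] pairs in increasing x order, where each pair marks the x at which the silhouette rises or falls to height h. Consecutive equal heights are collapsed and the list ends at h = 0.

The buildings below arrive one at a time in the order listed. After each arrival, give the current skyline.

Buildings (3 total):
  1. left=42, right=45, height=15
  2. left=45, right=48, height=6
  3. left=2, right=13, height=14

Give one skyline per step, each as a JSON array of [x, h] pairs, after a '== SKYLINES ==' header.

== SKYLINES ==
[[42,15],[45,0]]
[[42,15],[45,6],[48,0]]
[[2,14],[13,0],[42,15],[45,6],[48,0]]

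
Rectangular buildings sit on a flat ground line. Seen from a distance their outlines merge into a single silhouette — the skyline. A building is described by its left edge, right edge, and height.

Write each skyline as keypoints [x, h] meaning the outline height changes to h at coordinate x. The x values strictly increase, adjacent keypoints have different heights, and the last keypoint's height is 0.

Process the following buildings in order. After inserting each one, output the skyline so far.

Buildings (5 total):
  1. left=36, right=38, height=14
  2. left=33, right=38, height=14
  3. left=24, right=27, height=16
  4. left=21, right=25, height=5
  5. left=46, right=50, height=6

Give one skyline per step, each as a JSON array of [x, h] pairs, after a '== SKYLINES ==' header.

== SKYLINES ==
[[36,14],[38,0]]
[[33,14],[38,0]]
[[24,16],[27,0],[33,14],[38,0]]
[[21,5],[24,16],[27,0],[33,14],[38,0]]
[[21,5],[24,16],[27,0],[33,14],[38,0],[46,6],[50,0]]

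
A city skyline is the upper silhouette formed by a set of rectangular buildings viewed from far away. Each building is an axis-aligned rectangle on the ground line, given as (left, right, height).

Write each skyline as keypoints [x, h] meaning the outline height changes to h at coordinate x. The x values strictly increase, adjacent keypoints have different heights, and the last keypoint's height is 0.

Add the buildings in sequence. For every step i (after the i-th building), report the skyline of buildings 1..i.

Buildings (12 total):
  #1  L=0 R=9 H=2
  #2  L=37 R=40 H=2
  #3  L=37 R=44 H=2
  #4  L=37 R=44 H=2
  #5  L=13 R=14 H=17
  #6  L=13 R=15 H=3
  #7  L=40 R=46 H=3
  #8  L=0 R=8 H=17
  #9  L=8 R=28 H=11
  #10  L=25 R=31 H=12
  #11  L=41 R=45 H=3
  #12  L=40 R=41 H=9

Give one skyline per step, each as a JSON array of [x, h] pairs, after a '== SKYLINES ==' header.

== SKYLINES ==
[[0,2],[9,0]]
[[0,2],[9,0],[37,2],[40,0]]
[[0,2],[9,0],[37,2],[44,0]]
[[0,2],[9,0],[37,2],[44,0]]
[[0,2],[9,0],[13,17],[14,0],[37,2],[44,0]]
[[0,2],[9,0],[13,17],[14,3],[15,0],[37,2],[44,0]]
[[0,2],[9,0],[13,17],[14,3],[15,0],[37,2],[40,3],[46,0]]
[[0,17],[8,2],[9,0],[13,17],[14,3],[15,0],[37,2],[40,3],[46,0]]
[[0,17],[8,11],[13,17],[14,11],[28,0],[37,2],[40,3],[46,0]]
[[0,17],[8,11],[13,17],[14,11],[25,12],[31,0],[37,2],[40,3],[46,0]]
[[0,17],[8,11],[13,17],[14,11],[25,12],[31,0],[37,2],[40,3],[46,0]]
[[0,17],[8,11],[13,17],[14,11],[25,12],[31,0],[37,2],[40,9],[41,3],[46,0]]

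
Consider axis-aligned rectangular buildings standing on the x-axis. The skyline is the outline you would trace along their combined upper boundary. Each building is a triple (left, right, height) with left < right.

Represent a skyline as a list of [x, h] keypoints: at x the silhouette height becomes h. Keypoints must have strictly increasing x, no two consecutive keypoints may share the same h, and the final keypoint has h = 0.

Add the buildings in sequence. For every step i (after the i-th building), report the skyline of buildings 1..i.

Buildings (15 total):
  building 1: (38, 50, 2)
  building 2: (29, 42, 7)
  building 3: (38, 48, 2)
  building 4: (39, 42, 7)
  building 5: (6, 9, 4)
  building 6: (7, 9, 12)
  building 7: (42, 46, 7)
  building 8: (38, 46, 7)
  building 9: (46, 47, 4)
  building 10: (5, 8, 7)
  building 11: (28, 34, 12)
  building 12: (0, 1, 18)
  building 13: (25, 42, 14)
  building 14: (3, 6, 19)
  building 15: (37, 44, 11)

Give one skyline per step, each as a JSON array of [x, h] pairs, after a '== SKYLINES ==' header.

== SKYLINES ==
[[38,2],[50,0]]
[[29,7],[42,2],[50,0]]
[[29,7],[42,2],[50,0]]
[[29,7],[42,2],[50,0]]
[[6,4],[9,0],[29,7],[42,2],[50,0]]
[[6,4],[7,12],[9,0],[29,7],[42,2],[50,0]]
[[6,4],[7,12],[9,0],[29,7],[46,2],[50,0]]
[[6,4],[7,12],[9,0],[29,7],[46,2],[50,0]]
[[6,4],[7,12],[9,0],[29,7],[46,4],[47,2],[50,0]]
[[5,7],[7,12],[9,0],[29,7],[46,4],[47,2],[50,0]]
[[5,7],[7,12],[9,0],[28,12],[34,7],[46,4],[47,2],[50,0]]
[[0,18],[1,0],[5,7],[7,12],[9,0],[28,12],[34,7],[46,4],[47,2],[50,0]]
[[0,18],[1,0],[5,7],[7,12],[9,0],[25,14],[42,7],[46,4],[47,2],[50,0]]
[[0,18],[1,0],[3,19],[6,7],[7,12],[9,0],[25,14],[42,7],[46,4],[47,2],[50,0]]
[[0,18],[1,0],[3,19],[6,7],[7,12],[9,0],[25,14],[42,11],[44,7],[46,4],[47,2],[50,0]]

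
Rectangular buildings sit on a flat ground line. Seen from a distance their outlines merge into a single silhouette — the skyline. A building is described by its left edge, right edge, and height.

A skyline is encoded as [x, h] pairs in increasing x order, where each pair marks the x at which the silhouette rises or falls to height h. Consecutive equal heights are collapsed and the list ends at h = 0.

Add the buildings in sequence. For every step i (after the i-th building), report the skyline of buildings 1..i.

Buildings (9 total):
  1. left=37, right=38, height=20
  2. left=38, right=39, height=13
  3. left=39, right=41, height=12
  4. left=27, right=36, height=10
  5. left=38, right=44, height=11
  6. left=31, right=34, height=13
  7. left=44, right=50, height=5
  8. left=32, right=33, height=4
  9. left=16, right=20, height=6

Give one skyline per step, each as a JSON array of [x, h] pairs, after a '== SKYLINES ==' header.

== SKYLINES ==
[[37,20],[38,0]]
[[37,20],[38,13],[39,0]]
[[37,20],[38,13],[39,12],[41,0]]
[[27,10],[36,0],[37,20],[38,13],[39,12],[41,0]]
[[27,10],[36,0],[37,20],[38,13],[39,12],[41,11],[44,0]]
[[27,10],[31,13],[34,10],[36,0],[37,20],[38,13],[39,12],[41,11],[44,0]]
[[27,10],[31,13],[34,10],[36,0],[37,20],[38,13],[39,12],[41,11],[44,5],[50,0]]
[[27,10],[31,13],[34,10],[36,0],[37,20],[38,13],[39,12],[41,11],[44,5],[50,0]]
[[16,6],[20,0],[27,10],[31,13],[34,10],[36,0],[37,20],[38,13],[39,12],[41,11],[44,5],[50,0]]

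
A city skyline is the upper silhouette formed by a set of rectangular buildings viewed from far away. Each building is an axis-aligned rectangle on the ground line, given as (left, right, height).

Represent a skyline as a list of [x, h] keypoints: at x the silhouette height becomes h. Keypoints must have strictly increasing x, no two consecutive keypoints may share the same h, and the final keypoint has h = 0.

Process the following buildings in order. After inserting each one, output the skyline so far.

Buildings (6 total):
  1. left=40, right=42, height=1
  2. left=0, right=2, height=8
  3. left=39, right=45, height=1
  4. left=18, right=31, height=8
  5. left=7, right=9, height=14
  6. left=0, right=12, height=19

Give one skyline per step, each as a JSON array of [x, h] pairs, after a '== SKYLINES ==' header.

== SKYLINES ==
[[40,1],[42,0]]
[[0,8],[2,0],[40,1],[42,0]]
[[0,8],[2,0],[39,1],[45,0]]
[[0,8],[2,0],[18,8],[31,0],[39,1],[45,0]]
[[0,8],[2,0],[7,14],[9,0],[18,8],[31,0],[39,1],[45,0]]
[[0,19],[12,0],[18,8],[31,0],[39,1],[45,0]]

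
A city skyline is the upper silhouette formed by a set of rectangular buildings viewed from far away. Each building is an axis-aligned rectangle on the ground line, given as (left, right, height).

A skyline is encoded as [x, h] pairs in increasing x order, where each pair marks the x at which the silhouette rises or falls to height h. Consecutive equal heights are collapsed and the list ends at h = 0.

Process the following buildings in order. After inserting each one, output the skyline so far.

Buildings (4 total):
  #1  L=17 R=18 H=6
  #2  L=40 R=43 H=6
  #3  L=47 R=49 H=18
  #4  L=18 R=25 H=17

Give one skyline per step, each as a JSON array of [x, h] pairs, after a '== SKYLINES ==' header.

== SKYLINES ==
[[17,6],[18,0]]
[[17,6],[18,0],[40,6],[43,0]]
[[17,6],[18,0],[40,6],[43,0],[47,18],[49,0]]
[[17,6],[18,17],[25,0],[40,6],[43,0],[47,18],[49,0]]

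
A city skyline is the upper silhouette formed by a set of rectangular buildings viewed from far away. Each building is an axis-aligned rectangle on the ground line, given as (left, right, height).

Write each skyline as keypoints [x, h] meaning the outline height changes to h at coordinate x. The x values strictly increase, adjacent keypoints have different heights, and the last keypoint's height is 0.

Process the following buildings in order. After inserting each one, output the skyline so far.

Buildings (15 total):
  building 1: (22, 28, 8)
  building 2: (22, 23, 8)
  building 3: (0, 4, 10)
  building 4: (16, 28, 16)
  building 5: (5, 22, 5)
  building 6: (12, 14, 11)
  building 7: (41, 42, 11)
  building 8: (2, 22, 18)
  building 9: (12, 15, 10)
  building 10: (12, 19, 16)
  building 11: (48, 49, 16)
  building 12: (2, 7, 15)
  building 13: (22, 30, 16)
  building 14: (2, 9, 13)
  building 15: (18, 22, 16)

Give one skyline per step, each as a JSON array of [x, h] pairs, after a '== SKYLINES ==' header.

== SKYLINES ==
[[22,8],[28,0]]
[[22,8],[28,0]]
[[0,10],[4,0],[22,8],[28,0]]
[[0,10],[4,0],[16,16],[28,0]]
[[0,10],[4,0],[5,5],[16,16],[28,0]]
[[0,10],[4,0],[5,5],[12,11],[14,5],[16,16],[28,0]]
[[0,10],[4,0],[5,5],[12,11],[14,5],[16,16],[28,0],[41,11],[42,0]]
[[0,10],[2,18],[22,16],[28,0],[41,11],[42,0]]
[[0,10],[2,18],[22,16],[28,0],[41,11],[42,0]]
[[0,10],[2,18],[22,16],[28,0],[41,11],[42,0]]
[[0,10],[2,18],[22,16],[28,0],[41,11],[42,0],[48,16],[49,0]]
[[0,10],[2,18],[22,16],[28,0],[41,11],[42,0],[48,16],[49,0]]
[[0,10],[2,18],[22,16],[30,0],[41,11],[42,0],[48,16],[49,0]]
[[0,10],[2,18],[22,16],[30,0],[41,11],[42,0],[48,16],[49,0]]
[[0,10],[2,18],[22,16],[30,0],[41,11],[42,0],[48,16],[49,0]]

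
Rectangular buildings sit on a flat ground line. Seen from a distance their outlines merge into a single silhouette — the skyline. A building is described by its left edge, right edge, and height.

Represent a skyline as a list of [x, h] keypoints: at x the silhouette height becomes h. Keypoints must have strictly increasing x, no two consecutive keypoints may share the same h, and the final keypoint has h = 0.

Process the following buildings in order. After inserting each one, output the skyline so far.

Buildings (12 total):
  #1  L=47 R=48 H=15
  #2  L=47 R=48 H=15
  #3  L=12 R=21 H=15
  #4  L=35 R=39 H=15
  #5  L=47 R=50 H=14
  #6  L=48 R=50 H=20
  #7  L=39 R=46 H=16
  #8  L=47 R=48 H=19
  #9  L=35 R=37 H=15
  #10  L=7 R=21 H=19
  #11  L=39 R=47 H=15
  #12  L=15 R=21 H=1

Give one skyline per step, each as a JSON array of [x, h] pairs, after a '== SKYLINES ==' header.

== SKYLINES ==
[[47,15],[48,0]]
[[47,15],[48,0]]
[[12,15],[21,0],[47,15],[48,0]]
[[12,15],[21,0],[35,15],[39,0],[47,15],[48,0]]
[[12,15],[21,0],[35,15],[39,0],[47,15],[48,14],[50,0]]
[[12,15],[21,0],[35,15],[39,0],[47,15],[48,20],[50,0]]
[[12,15],[21,0],[35,15],[39,16],[46,0],[47,15],[48,20],[50,0]]
[[12,15],[21,0],[35,15],[39,16],[46,0],[47,19],[48,20],[50,0]]
[[12,15],[21,0],[35,15],[39,16],[46,0],[47,19],[48,20],[50,0]]
[[7,19],[21,0],[35,15],[39,16],[46,0],[47,19],[48,20],[50,0]]
[[7,19],[21,0],[35,15],[39,16],[46,15],[47,19],[48,20],[50,0]]
[[7,19],[21,0],[35,15],[39,16],[46,15],[47,19],[48,20],[50,0]]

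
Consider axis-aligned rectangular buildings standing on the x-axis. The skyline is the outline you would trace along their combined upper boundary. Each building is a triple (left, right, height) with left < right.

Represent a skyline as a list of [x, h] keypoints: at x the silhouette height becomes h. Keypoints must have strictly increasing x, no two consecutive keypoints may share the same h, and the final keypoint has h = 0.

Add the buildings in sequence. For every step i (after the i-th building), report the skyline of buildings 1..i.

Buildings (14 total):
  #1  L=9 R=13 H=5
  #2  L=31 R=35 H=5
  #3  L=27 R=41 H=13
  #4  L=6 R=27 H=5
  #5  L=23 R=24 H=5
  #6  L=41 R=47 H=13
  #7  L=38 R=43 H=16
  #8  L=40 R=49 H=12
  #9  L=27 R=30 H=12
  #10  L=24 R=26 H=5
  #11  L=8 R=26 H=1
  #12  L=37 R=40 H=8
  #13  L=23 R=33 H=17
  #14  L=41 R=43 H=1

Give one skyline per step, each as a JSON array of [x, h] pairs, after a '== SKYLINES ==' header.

== SKYLINES ==
[[9,5],[13,0]]
[[9,5],[13,0],[31,5],[35,0]]
[[9,5],[13,0],[27,13],[41,0]]
[[6,5],[27,13],[41,0]]
[[6,5],[27,13],[41,0]]
[[6,5],[27,13],[47,0]]
[[6,5],[27,13],[38,16],[43,13],[47,0]]
[[6,5],[27,13],[38,16],[43,13],[47,12],[49,0]]
[[6,5],[27,13],[38,16],[43,13],[47,12],[49,0]]
[[6,5],[27,13],[38,16],[43,13],[47,12],[49,0]]
[[6,5],[27,13],[38,16],[43,13],[47,12],[49,0]]
[[6,5],[27,13],[38,16],[43,13],[47,12],[49,0]]
[[6,5],[23,17],[33,13],[38,16],[43,13],[47,12],[49,0]]
[[6,5],[23,17],[33,13],[38,16],[43,13],[47,12],[49,0]]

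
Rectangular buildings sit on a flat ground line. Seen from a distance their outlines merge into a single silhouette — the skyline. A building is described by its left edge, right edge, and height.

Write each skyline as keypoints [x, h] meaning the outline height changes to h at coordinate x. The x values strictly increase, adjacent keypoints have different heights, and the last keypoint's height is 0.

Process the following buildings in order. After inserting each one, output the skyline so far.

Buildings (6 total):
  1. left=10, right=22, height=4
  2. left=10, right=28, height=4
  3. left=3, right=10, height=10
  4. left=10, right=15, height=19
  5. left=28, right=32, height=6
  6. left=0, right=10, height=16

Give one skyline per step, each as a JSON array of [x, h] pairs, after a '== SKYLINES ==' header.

== SKYLINES ==
[[10,4],[22,0]]
[[10,4],[28,0]]
[[3,10],[10,4],[28,0]]
[[3,10],[10,19],[15,4],[28,0]]
[[3,10],[10,19],[15,4],[28,6],[32,0]]
[[0,16],[10,19],[15,4],[28,6],[32,0]]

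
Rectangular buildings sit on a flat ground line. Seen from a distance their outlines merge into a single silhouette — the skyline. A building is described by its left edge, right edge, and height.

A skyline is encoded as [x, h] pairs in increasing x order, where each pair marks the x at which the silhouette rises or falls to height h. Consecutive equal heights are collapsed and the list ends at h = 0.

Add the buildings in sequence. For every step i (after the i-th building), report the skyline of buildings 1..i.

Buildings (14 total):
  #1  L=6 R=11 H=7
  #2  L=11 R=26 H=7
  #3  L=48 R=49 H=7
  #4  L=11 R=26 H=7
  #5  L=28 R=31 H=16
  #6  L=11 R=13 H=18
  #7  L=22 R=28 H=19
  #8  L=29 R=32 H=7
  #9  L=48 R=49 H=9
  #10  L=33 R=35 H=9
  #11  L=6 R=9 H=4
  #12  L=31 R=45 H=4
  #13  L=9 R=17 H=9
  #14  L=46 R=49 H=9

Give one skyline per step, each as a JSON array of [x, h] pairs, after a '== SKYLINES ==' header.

== SKYLINES ==
[[6,7],[11,0]]
[[6,7],[26,0]]
[[6,7],[26,0],[48,7],[49,0]]
[[6,7],[26,0],[48,7],[49,0]]
[[6,7],[26,0],[28,16],[31,0],[48,7],[49,0]]
[[6,7],[11,18],[13,7],[26,0],[28,16],[31,0],[48,7],[49,0]]
[[6,7],[11,18],[13,7],[22,19],[28,16],[31,0],[48,7],[49,0]]
[[6,7],[11,18],[13,7],[22,19],[28,16],[31,7],[32,0],[48,7],[49,0]]
[[6,7],[11,18],[13,7],[22,19],[28,16],[31,7],[32,0],[48,9],[49,0]]
[[6,7],[11,18],[13,7],[22,19],[28,16],[31,7],[32,0],[33,9],[35,0],[48,9],[49,0]]
[[6,7],[11,18],[13,7],[22,19],[28,16],[31,7],[32,0],[33,9],[35,0],[48,9],[49,0]]
[[6,7],[11,18],[13,7],[22,19],[28,16],[31,7],[32,4],[33,9],[35,4],[45,0],[48,9],[49,0]]
[[6,7],[9,9],[11,18],[13,9],[17,7],[22,19],[28,16],[31,7],[32,4],[33,9],[35,4],[45,0],[48,9],[49,0]]
[[6,7],[9,9],[11,18],[13,9],[17,7],[22,19],[28,16],[31,7],[32,4],[33,9],[35,4],[45,0],[46,9],[49,0]]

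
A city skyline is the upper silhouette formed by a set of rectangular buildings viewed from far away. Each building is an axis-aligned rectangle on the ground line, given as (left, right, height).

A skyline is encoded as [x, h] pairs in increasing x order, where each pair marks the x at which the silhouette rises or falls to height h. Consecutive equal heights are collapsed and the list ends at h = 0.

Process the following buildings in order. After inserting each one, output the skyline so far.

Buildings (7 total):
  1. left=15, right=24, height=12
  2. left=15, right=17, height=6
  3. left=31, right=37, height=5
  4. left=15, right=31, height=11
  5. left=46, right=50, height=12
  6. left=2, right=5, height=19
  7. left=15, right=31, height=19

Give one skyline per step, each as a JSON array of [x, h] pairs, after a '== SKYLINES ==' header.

== SKYLINES ==
[[15,12],[24,0]]
[[15,12],[24,0]]
[[15,12],[24,0],[31,5],[37,0]]
[[15,12],[24,11],[31,5],[37,0]]
[[15,12],[24,11],[31,5],[37,0],[46,12],[50,0]]
[[2,19],[5,0],[15,12],[24,11],[31,5],[37,0],[46,12],[50,0]]
[[2,19],[5,0],[15,19],[31,5],[37,0],[46,12],[50,0]]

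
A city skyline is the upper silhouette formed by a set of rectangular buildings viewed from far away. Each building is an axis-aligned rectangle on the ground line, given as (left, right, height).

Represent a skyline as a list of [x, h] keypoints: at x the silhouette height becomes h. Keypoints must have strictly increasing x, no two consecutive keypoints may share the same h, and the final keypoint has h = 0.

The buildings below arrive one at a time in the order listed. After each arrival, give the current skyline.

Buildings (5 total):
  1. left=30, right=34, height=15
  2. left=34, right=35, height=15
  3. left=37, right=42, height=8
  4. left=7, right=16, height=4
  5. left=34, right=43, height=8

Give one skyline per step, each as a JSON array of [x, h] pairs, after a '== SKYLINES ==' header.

== SKYLINES ==
[[30,15],[34,0]]
[[30,15],[35,0]]
[[30,15],[35,0],[37,8],[42,0]]
[[7,4],[16,0],[30,15],[35,0],[37,8],[42,0]]
[[7,4],[16,0],[30,15],[35,8],[43,0]]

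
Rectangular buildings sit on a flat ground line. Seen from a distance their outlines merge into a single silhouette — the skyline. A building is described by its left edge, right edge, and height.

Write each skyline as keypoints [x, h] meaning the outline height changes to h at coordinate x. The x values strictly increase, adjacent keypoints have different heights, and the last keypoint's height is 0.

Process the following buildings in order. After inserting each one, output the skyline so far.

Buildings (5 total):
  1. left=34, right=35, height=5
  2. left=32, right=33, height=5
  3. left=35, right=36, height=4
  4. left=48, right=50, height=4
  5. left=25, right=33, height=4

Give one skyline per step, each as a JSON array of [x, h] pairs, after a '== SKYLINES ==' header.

== SKYLINES ==
[[34,5],[35,0]]
[[32,5],[33,0],[34,5],[35,0]]
[[32,5],[33,0],[34,5],[35,4],[36,0]]
[[32,5],[33,0],[34,5],[35,4],[36,0],[48,4],[50,0]]
[[25,4],[32,5],[33,0],[34,5],[35,4],[36,0],[48,4],[50,0]]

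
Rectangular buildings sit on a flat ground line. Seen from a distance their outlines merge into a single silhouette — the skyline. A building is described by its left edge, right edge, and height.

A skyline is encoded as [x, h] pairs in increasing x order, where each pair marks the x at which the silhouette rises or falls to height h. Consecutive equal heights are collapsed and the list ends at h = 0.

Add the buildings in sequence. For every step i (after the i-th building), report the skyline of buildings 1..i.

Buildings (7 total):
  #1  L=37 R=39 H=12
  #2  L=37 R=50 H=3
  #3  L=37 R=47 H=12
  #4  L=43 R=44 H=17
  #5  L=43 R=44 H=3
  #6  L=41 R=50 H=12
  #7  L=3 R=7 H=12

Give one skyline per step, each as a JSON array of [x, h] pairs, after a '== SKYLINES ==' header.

== SKYLINES ==
[[37,12],[39,0]]
[[37,12],[39,3],[50,0]]
[[37,12],[47,3],[50,0]]
[[37,12],[43,17],[44,12],[47,3],[50,0]]
[[37,12],[43,17],[44,12],[47,3],[50,0]]
[[37,12],[43,17],[44,12],[50,0]]
[[3,12],[7,0],[37,12],[43,17],[44,12],[50,0]]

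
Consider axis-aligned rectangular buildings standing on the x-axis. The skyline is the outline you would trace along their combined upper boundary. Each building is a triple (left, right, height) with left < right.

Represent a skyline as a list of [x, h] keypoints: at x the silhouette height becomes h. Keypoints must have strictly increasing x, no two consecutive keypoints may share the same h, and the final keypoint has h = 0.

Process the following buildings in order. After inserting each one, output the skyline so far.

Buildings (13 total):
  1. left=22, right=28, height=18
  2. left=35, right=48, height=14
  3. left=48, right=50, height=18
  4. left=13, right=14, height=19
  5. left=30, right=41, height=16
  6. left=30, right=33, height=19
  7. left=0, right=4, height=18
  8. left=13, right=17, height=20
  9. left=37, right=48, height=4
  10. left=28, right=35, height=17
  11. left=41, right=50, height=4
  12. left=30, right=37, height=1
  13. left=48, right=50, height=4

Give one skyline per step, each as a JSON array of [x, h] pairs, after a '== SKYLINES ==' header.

== SKYLINES ==
[[22,18],[28,0]]
[[22,18],[28,0],[35,14],[48,0]]
[[22,18],[28,0],[35,14],[48,18],[50,0]]
[[13,19],[14,0],[22,18],[28,0],[35,14],[48,18],[50,0]]
[[13,19],[14,0],[22,18],[28,0],[30,16],[41,14],[48,18],[50,0]]
[[13,19],[14,0],[22,18],[28,0],[30,19],[33,16],[41,14],[48,18],[50,0]]
[[0,18],[4,0],[13,19],[14,0],[22,18],[28,0],[30,19],[33,16],[41,14],[48,18],[50,0]]
[[0,18],[4,0],[13,20],[17,0],[22,18],[28,0],[30,19],[33,16],[41,14],[48,18],[50,0]]
[[0,18],[4,0],[13,20],[17,0],[22,18],[28,0],[30,19],[33,16],[41,14],[48,18],[50,0]]
[[0,18],[4,0],[13,20],[17,0],[22,18],[28,17],[30,19],[33,17],[35,16],[41,14],[48,18],[50,0]]
[[0,18],[4,0],[13,20],[17,0],[22,18],[28,17],[30,19],[33,17],[35,16],[41,14],[48,18],[50,0]]
[[0,18],[4,0],[13,20],[17,0],[22,18],[28,17],[30,19],[33,17],[35,16],[41,14],[48,18],[50,0]]
[[0,18],[4,0],[13,20],[17,0],[22,18],[28,17],[30,19],[33,17],[35,16],[41,14],[48,18],[50,0]]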